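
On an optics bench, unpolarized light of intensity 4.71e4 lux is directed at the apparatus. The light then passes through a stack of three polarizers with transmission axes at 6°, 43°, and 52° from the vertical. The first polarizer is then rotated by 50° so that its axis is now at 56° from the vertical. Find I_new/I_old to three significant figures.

Before rotation:
Unpolarized light through the first polarizer → I₁ = ½ I₀, now polarized at 6°.
I₂ = I₁ cos²(43° − 6°) = 0.5 I₀ · cos²(37°) = 0.3189 I₀.
I₃ = I₂ cos²(52° − 43°) = 0.3189 I₀ · cos²(9°) = 0.3111 I₀.
After rotation:
Unpolarized light through the first polarizer → I₁ = ½ I₀, now polarized at 56°.
I₂ = I₁ cos²(43° − 56°) = 0.5 I₀ · cos²(13°) = 0.4747 I₀.
I₃ = I₂ cos²(52° − 43°) = 0.4747 I₀ · cos²(9°) = 0.4631 I₀.
Ratio = 0.4631 / 0.3111 = 1.489.

I_new/I_old ≈ 1.49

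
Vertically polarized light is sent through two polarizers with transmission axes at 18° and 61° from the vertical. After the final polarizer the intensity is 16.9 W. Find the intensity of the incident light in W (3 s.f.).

I₀ ≈ 34.9 W

I₁ = I₀ cos²(18° − 0°) = I₀ cos²(18°) = 0.9045 I₀.
I₂ = I₁ cos²(61° − 18°) = 0.9045 I₀ · cos²(43°) = 0.4838 I₀.
So 16.9 W = 0.4838 I₀, giving I₀ = 16.9/0.4838 = 34.93 W.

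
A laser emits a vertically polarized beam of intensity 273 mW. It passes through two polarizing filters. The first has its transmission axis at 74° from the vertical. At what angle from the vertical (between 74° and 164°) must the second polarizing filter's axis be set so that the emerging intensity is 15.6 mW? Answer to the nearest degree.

I₁ = I₀ cos²(74° − 0°) = I₀ cos²(74°) = 0.07598 I₀.
Target fraction: 15.6 / 273 mW = 0.05714 of I₀.
Need I₂/I₀ = 0.05714, so cos²(θ − 74°) = 0.05714 / 0.07598 = 0.7521.
θ − 74° = arccos(√0.7521) = 29.9°, giving θ ≈ 74 + 29.9 = 103.9°.

θ ≈ 104°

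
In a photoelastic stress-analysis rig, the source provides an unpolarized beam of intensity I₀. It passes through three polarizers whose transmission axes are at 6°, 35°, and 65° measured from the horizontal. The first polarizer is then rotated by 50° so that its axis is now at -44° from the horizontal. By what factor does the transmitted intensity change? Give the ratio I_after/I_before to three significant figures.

Before rotation:
Unpolarized light through the first polarizer → I₁ = ½ I₀, now polarized at 6°.
I₂ = I₁ cos²(35° − 6°) = 0.5 I₀ · cos²(29°) = 0.3825 I₀.
I₃ = I₂ cos²(65° − 35°) = 0.3825 I₀ · cos²(30°) = 0.2869 I₀.
After rotation:
Unpolarized light through the first polarizer → I₁ = ½ I₀, now polarized at -44°.
I₂ = I₁ cos²(35° + 44°) = 0.5 I₀ · cos²(79°) = 0.0182 I₀.
I₃ = I₂ cos²(65° − 35°) = 0.0182 I₀ · cos²(30°) = 0.01365 I₀.
Ratio = 0.01365 / 0.2869 = 0.04759.

I_new/I_old ≈ 0.0476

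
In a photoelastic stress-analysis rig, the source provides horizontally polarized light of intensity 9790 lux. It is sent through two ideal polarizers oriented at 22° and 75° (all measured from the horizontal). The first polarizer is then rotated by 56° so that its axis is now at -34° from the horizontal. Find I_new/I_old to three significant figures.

Before rotation:
I₁ = I₀ cos²(22° − 0°) = I₀ cos²(22°) = 0.8597 I₀.
I₂ = I₁ cos²(75° − 22°) = 0.8597 I₀ · cos²(53°) = 0.3114 I₀.
After rotation:
I₁ = I₀ cos²(-34° − 0°) = I₀ cos²(34°) = 0.6873 I₀.
Angle between axes 1 and 2: 71°. I₂ = 0.6873 I₀ · cos²(71°) = 0.07285 I₀.
Ratio = 0.07285 / 0.3114 = 0.234.

I_new/I_old ≈ 0.234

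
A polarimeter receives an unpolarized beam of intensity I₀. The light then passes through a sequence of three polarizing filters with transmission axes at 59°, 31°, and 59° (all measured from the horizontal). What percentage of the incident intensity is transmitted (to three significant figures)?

≈ 30.4%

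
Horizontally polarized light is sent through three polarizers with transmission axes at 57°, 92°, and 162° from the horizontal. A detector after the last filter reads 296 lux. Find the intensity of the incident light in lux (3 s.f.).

By Malus's law, I₁ = I₀ cos²(57° − 0°) = I₀ cos²(57°) = 0.2966 I₀.
I₂ = I₁ cos²(92° − 57°) = 0.2966 I₀ · cos²(35°) = 0.199 I₀.
I₃ = I₂ cos²(162° − 92°) = 0.199 I₀ · cos²(70°) = 0.02328 I₀.
So 296 lux = 0.02328 I₀, giving I₀ = 296/0.02328 = 1.271e+04 lux.

I₀ ≈ 1.27e4 lux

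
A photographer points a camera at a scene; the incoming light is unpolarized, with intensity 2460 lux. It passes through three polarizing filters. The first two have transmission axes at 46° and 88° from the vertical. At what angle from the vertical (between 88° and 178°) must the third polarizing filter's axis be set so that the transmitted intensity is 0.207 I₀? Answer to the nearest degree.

Unpolarized light through the first polarizer → I₁ = ½ I₀, now polarized at 46°.
I₂ = I₁ cos²(88° − 46°) = 0.5 I₀ · cos²(42°) = 0.2761 I₀.
Need I₃/I₀ = 0.207, so cos²(θ − 88°) = 0.207 / 0.2761 = 0.7496.
θ − 88° = arccos(√0.7496) = 30.0°, giving θ ≈ 88 + 30.0 = 118.0°.

θ ≈ 118°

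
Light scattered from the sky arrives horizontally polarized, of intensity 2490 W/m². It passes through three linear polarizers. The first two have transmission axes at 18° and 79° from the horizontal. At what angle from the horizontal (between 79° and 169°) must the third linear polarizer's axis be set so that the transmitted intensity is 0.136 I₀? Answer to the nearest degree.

I₁ = I₀ cos²(18° − 0°) = I₀ cos²(18°) = 0.9045 I₀.
I₂ = I₁ cos²(79° − 18°) = 0.9045 I₀ · cos²(61°) = 0.2126 I₀.
Need I₃/I₀ = 0.136, so cos²(θ − 79°) = 0.136 / 0.2126 = 0.6397.
θ − 79° = arccos(√0.6397) = 36.9°, giving θ ≈ 79 + 36.9 = 115.9°.

θ ≈ 116°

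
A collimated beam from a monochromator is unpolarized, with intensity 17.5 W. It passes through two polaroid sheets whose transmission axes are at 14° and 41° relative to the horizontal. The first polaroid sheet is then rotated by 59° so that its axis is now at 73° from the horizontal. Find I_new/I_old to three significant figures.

I_new/I_old ≈ 0.906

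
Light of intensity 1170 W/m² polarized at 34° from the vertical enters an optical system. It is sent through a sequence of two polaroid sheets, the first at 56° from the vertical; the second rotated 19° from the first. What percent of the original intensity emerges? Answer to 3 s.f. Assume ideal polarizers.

I₁ = 1170 W/m² · cos²(22°) = 1006 W/m².
I₂ = I₁ · cos²(19°) = 1006 · 0.894 = 899.2 W/m².
That is 76.85% of the incident intensity.

≈ 76.9%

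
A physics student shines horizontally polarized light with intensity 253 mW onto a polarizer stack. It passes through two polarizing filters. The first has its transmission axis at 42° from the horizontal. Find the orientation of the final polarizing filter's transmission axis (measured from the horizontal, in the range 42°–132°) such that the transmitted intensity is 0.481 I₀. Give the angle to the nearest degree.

θ ≈ 63°

I₁ = I₀ cos²(42° − 0°) = I₀ cos²(42°) = 0.5523 I₀.
Need I₂/I₀ = 0.481, so cos²(θ − 42°) = 0.481 / 0.5523 = 0.871.
θ − 42° = arccos(√0.871) = 21.1°, giving θ ≈ 42 + 21.1 = 63.1°.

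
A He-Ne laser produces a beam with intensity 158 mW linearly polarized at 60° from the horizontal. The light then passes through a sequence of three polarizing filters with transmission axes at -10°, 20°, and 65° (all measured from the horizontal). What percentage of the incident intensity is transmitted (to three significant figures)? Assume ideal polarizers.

≈ 4.39%

By Malus's law, I₁ = 158 mW · cos²(70°) = 18.48 mW.
I₂ = I₁ · cos²(30°) = 18.48 · 0.75 = 13.86 mW.
I₃ = I₂ · cos²(45°) = 13.86 · 0.5 = 6.931 mW.
That is 4.387% of the incident intensity.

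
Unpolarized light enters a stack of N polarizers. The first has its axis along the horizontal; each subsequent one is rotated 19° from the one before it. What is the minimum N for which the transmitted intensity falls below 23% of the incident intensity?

First polarizer halves the unpolarized light: factor 1/2.
Each further stage multiplies by cos²(19°) = 0.894.
After N polarizers: T = 0.5·0.894^(N−1). Require T < 0.23 ⇒ N−1 > ln(0.23/0.5)/ln(0.894) = 6.93, so N−1 ≥ 7 and N = 8.
Check: N=8 gives T = 0.2282 < 0.23; N=7 gives T = 0.2553.

N = 8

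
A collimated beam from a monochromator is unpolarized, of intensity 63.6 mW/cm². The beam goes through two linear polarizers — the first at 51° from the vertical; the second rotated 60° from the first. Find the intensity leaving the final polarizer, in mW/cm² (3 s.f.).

I ≈ 7.95 mW/cm²

Unpolarized light through the first polarizer → I₁ = 63.6 mW/cm²/2 = 31.8 mW/cm², polarized at 51°.
I₂ = I₁ · cos²(60°) = 31.8 · 0.25 = 7.95 mW/cm².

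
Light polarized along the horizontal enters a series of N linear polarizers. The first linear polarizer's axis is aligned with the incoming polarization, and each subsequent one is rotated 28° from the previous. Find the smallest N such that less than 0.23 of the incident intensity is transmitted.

First polarizer is aligned with the polarization: full transmission.
Each further stage multiplies by cos²(28°) = 0.7796.
After N polarizers: T = 0.7796^(N−1). Require T < 0.23 ⇒ N−1 > ln(0.23)/ln(0.7796) = 5.90, so N−1 ≥ 6 and N = 7.
Check: N=7 gives T = 0.2245 < 0.23; N=6 gives T = 0.288.

N = 7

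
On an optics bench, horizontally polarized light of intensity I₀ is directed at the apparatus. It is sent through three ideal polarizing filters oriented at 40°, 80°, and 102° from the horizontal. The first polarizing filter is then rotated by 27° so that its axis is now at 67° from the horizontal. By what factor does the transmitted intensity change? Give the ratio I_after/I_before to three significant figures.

I_new/I_old ≈ 0.421

Before rotation:
By Malus's law, I₁ = I₀ cos²(40° − 0°) = I₀ cos²(40°) = 0.5868 I₀.
I₂ = I₁ cos²(80° − 40°) = 0.5868 I₀ · cos²(40°) = 0.3444 I₀.
I₃ = I₂ cos²(102° − 80°) = 0.3444 I₀ · cos²(22°) = 0.296 I₀.
After rotation:
I₁ = I₀ cos²(67° − 0°) = I₀ cos²(67°) = 0.1527 I₀.
I₂ = I₁ cos²(80° − 67°) = 0.1527 I₀ · cos²(13°) = 0.1449 I₀.
I₃ = I₂ cos²(102° − 80°) = 0.1449 I₀ · cos²(22°) = 0.1246 I₀.
Ratio = 0.1246 / 0.296 = 0.4209.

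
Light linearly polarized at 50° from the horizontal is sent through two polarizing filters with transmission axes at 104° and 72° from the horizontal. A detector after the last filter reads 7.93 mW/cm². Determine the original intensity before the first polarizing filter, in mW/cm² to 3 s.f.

I₁ = I₀ cos²(104° − 50°) = I₀ cos²(54°) = 0.3455 I₀.
I₂ = I₁ cos²(72° − 104°) = 0.3455 I₀ · cos²(32°) = 0.2485 I₀.
So 7.93 mW/cm² = 0.2485 I₀, giving I₀ = 7.93/0.2485 = 31.92 mW/cm².

I₀ ≈ 31.9 mW/cm²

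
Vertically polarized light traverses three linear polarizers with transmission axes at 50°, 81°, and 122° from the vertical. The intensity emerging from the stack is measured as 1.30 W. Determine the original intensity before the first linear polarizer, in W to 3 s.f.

I₀ ≈ 7.52 W

I₁ = I₀ cos²(50° − 0°) = I₀ cos²(50°) = 0.4132 I₀.
I₂ = I₁ cos²(81° − 50°) = 0.4132 I₀ · cos²(31°) = 0.3036 I₀.
I₃ = I₂ cos²(122° − 81°) = 0.3036 I₀ · cos²(41°) = 0.1729 I₀.
So 1.30 W = 0.1729 I₀, giving I₀ = 1.30/0.1729 = 7.518 W.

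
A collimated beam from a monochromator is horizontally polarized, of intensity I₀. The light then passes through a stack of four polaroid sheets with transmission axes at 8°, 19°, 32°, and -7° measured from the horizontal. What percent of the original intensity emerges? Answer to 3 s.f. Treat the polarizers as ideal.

≈ 54.2%

I₁ = I₀ cos²(8° − 0°) = I₀ cos²(8°) = 0.9806 I₀.
I₂ = I₁ cos²(19° − 8°) = 0.9806 I₀ · cos²(11°) = 0.9449 I₀.
I₃ = I₂ cos²(32° − 19°) = 0.9449 I₀ · cos²(13°) = 0.8971 I₀.
I₄ = I₃ cos²(-7° − 32°) = 0.8971 I₀ · cos²(39°) = 0.5418 I₀.
That is 54.18% of the incident intensity.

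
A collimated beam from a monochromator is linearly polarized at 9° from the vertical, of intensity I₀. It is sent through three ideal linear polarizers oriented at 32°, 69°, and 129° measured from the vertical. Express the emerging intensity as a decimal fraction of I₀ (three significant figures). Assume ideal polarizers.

≈ 0.135 I₀

By Malus's law, I₁ = I₀ cos²(32° − 9°) = I₀ cos²(23°) = 0.8473 I₀.
I₂ = I₁ cos²(69° − 32°) = 0.8473 I₀ · cos²(37°) = 0.5404 I₀.
I₃ = I₂ cos²(129° − 69°) = 0.5404 I₀ · cos²(60°) = 0.1351 I₀.
Transmitted fraction = 0.1351.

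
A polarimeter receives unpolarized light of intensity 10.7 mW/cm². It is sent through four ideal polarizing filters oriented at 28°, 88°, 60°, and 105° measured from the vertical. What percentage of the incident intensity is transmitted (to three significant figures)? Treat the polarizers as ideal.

≈ 4.87%

Unpolarized light through the first polarizer → I₁ = 10.7 mW/cm²/2 = 5.35 mW/cm², polarized at 28°.
I₂ = I₁ · cos²(60°) = 5.35 · 0.25 = 1.338 mW/cm².
I₃ = I₂ · cos²(28°) = 1.338 · 0.7796 = 1.043 mW/cm².
I₄ = I₃ · cos²(45°) = 1.043 · 0.5 = 0.5214 mW/cm².
That is 4.872% of the incident intensity.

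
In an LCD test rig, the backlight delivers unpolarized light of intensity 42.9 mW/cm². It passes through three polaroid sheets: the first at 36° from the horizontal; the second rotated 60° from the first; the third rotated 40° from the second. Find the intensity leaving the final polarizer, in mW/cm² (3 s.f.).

I ≈ 3.15 mW/cm²

Unpolarized light through the first polarizer → I₁ = 42.9 mW/cm²/2 = 21.45 mW/cm², polarized at 36°.
I₂ = I₁ · cos²(60°) = 21.45 · 0.25 = 5.363 mW/cm².
I₃ = I₂ · cos²(40°) = 5.363 · 0.5868 = 3.147 mW/cm².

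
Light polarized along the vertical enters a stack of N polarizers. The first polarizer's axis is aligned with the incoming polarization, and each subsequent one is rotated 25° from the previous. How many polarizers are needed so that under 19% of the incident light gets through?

First polarizer is aligned with the polarization: full transmission.
Each further stage multiplies by cos²(25°) = 0.8214.
After N polarizers: T = 0.8214^(N−1). Require T < 0.19 ⇒ N−1 > ln(0.19)/ln(0.8214) = 8.44, so N−1 ≥ 9 and N = 10.
Check: N=10 gives T = 0.1702 < 0.19; N=9 gives T = 0.2072.

N = 10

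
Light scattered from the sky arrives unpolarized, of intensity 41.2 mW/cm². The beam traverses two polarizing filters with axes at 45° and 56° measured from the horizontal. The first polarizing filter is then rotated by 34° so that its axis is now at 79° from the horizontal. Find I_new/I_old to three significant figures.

I_new/I_old ≈ 0.879

Before rotation:
Unpolarized light through the first polarizer → I₁ = ½ I₀, now polarized at 45°.
I₂ = I₁ cos²(56° − 45°) = 0.5 I₀ · cos²(11°) = 0.4818 I₀.
After rotation:
Unpolarized light through the first polarizer → I₁ = ½ I₀, now polarized at 79°.
I₂ = I₁ cos²(56° − 79°) = 0.5 I₀ · cos²(23°) = 0.4237 I₀.
Ratio = 0.4237 / 0.4818 = 0.8793.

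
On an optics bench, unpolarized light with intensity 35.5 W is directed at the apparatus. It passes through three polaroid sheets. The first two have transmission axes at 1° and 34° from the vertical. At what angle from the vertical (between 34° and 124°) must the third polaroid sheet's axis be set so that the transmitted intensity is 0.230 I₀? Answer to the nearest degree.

Unpolarized light through the first polarizer → I₁ = ½ I₀, now polarized at 1°.
I₂ = I₁ cos²(34° − 1°) = 0.5 I₀ · cos²(33°) = 0.3517 I₀.
Need I₃/I₀ = 0.23, so cos²(θ − 34°) = 0.23 / 0.3517 = 0.654.
θ − 34° = arccos(√0.654) = 36.0°, giving θ ≈ 34 + 36.0 = 70.0°.

θ ≈ 70°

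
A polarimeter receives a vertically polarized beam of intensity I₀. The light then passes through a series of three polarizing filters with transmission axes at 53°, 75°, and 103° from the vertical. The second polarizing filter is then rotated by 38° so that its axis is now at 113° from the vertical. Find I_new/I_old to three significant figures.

I_new/I_old ≈ 0.362

Before rotation:
By Malus's law, I₁ = I₀ cos²(53° − 0°) = I₀ cos²(53°) = 0.3622 I₀.
I₂ = I₁ cos²(75° − 53°) = 0.3622 I₀ · cos²(22°) = 0.3114 I₀.
I₃ = I₂ cos²(103° − 75°) = 0.3114 I₀ · cos²(28°) = 0.2427 I₀.
After rotation:
I₁ = I₀ cos²(53° − 0°) = I₀ cos²(53°) = 0.3622 I₀.
I₂ = I₁ cos²(113° − 53°) = 0.3622 I₀ · cos²(60°) = 0.09055 I₀.
I₃ = I₂ cos²(103° − 113°) = 0.09055 I₀ · cos²(10°) = 0.08782 I₀.
Ratio = 0.08782 / 0.2427 = 0.3618.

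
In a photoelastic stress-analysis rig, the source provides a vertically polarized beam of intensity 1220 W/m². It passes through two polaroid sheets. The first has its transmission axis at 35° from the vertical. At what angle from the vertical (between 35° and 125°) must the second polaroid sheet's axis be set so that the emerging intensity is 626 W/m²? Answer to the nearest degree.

θ ≈ 64°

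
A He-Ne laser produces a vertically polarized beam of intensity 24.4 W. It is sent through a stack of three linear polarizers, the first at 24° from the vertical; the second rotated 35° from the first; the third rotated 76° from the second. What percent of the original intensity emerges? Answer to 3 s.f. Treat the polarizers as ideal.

I₁ = 24.4 W · cos²(24°) = 20.36 W.
I₂ = I₁ · cos²(35°) = 20.36 · 0.671 = 13.66 W.
I₃ = I₂ · cos²(76°) = 13.66 · 0.05853 = 0.7997 W.
That is 3.277% of the incident intensity.

≈ 3.28%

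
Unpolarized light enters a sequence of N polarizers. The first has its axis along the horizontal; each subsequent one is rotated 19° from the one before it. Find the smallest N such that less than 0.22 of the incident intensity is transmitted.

N = 9

First polarizer halves the unpolarized light: factor 1/2.
Each further stage multiplies by cos²(19°) = 0.894.
After N polarizers: T = 0.5·0.894^(N−1). Require T < 0.22 ⇒ N−1 > ln(0.22/0.5)/ln(0.894) = 7.33, so N−1 ≥ 8 and N = 9.
Check: N=9 gives T = 0.204 < 0.22; N=8 gives T = 0.2282.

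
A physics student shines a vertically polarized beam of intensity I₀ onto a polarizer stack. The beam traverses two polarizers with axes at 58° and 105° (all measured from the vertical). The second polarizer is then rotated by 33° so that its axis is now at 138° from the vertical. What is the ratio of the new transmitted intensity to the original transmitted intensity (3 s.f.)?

Before rotation:
By Malus's law, I₁ = I₀ cos²(58° − 0°) = I₀ cos²(58°) = 0.2808 I₀.
I₂ = I₁ cos²(105° − 58°) = 0.2808 I₀ · cos²(47°) = 0.1306 I₀.
After rotation:
I₁ = I₀ cos²(58° − 0°) = I₀ cos²(58°) = 0.2808 I₀.
I₂ = I₁ cos²(138° − 58°) = 0.2808 I₀ · cos²(80°) = 0.008468 I₀.
Ratio = 0.008468 / 0.1306 = 0.06483.

I_new/I_old ≈ 0.0648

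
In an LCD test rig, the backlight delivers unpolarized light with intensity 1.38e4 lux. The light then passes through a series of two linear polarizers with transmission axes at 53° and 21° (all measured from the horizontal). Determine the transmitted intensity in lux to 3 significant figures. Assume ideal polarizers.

I ≈ 4960 lux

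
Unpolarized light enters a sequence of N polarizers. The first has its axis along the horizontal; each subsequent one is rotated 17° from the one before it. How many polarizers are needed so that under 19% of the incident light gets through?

N = 12

First polarizer halves the unpolarized light: factor 1/2.
Each further stage multiplies by cos²(17°) = 0.9145.
After N polarizers: T = 0.5·0.9145^(N−1). Require T < 0.19 ⇒ N−1 > ln(0.19/0.5)/ln(0.9145) = 10.83, so N−1 ≥ 11 and N = 12.
Check: N=12 gives T = 0.1871 < 0.19; N=11 gives T = 0.2046.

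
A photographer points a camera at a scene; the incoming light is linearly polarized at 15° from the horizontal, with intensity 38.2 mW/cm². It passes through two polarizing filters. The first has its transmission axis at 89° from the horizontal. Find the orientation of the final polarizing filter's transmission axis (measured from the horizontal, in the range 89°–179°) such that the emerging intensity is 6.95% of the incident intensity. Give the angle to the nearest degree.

By Malus's law, I₁ = I₀ cos²(89° − 15°) = I₀ cos²(74°) = 0.07598 I₀.
Need I₂/I₀ = 0.0695, so cos²(θ − 89°) = 0.0695 / 0.07598 = 0.9148.
θ − 89° = arccos(√0.9148) = 17.0°, giving θ ≈ 89 + 17.0 = 106.0°.

θ ≈ 106°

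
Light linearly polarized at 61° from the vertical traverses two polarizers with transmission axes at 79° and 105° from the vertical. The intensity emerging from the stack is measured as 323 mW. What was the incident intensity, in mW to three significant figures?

I₀ ≈ 442 mW

By Malus's law, I₁ = I₀ cos²(79° − 61°) = I₀ cos²(18°) = 0.9045 I₀.
I₂ = I₁ cos²(105° − 79°) = 0.9045 I₀ · cos²(26°) = 0.7307 I₀.
So 323 mW = 0.7307 I₀, giving I₀ = 323/0.7307 = 442 mW.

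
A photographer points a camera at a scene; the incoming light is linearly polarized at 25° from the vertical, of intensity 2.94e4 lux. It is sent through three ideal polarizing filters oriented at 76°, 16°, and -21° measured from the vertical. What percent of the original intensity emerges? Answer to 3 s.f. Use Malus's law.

By Malus's law, I₁ = 2.94e4 lux · cos²(51°) = 1.164e+04 lux.
I₂ = I₁ · cos²(60°) = 1.164e+04 · 0.25 = 2911 lux.
I₃ = I₂ · cos²(37°) = 2911 · 0.6378 = 1857 lux.
That is 6.315% of the incident intensity.

≈ 6.32%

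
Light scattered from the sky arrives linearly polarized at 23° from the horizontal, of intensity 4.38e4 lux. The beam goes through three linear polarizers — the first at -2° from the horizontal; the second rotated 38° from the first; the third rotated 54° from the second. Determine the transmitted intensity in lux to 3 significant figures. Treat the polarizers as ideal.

I ≈ 7720 lux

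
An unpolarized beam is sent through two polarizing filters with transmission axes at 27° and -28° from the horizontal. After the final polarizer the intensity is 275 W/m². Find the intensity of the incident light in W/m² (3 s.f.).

I₀ ≈ 1670 W/m²

Unpolarized light through the first polarizer → I₁ = ½ I₀, now polarized at 27°.
I₂ = I₁ cos²(-28° − 27°) = 0.5 I₀ · cos²(55°) = 0.1645 I₀.
So 275 W/m² = 0.1645 I₀, giving I₀ = 275/0.1645 = 1672 W/m².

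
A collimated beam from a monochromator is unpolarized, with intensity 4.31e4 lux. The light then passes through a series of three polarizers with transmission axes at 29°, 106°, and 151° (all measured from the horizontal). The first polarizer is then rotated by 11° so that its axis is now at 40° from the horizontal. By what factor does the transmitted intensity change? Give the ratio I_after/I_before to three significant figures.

I_new/I_old ≈ 3.27

Before rotation:
Unpolarized light through the first polarizer → I₁ = ½ I₀, now polarized at 29°.
I₂ = I₁ cos²(106° − 29°) = 0.5 I₀ · cos²(77°) = 0.0253 I₀.
I₃ = I₂ cos²(151° − 106°) = 0.0253 I₀ · cos²(45°) = 0.01265 I₀.
After rotation:
Unpolarized light through the first polarizer → I₁ = ½ I₀, now polarized at 40°.
I₂ = I₁ cos²(106° − 40°) = 0.5 I₀ · cos²(66°) = 0.08272 I₀.
I₃ = I₂ cos²(151° − 106°) = 0.08272 I₀ · cos²(45°) = 0.04136 I₀.
Ratio = 0.04136 / 0.01265 = 3.269.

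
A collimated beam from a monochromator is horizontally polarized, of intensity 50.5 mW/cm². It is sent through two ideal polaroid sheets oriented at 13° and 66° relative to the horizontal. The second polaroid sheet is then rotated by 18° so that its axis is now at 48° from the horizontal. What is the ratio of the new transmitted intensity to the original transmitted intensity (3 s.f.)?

I_new/I_old ≈ 1.85

Before rotation:
I₁ = I₀ cos²(13° − 0°) = I₀ cos²(13°) = 0.9494 I₀.
I₂ = I₁ cos²(66° − 13°) = 0.9494 I₀ · cos²(53°) = 0.3439 I₀.
After rotation:
I₁ = I₀ cos²(13° − 0°) = I₀ cos²(13°) = 0.9494 I₀.
I₂ = I₁ cos²(48° − 13°) = 0.9494 I₀ · cos²(35°) = 0.6371 I₀.
Ratio = 0.6371 / 0.3439 = 1.853.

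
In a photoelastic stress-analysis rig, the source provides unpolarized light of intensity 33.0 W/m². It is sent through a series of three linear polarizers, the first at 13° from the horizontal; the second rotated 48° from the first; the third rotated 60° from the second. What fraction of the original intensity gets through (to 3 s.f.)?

I/I₀ ≈ 0.0560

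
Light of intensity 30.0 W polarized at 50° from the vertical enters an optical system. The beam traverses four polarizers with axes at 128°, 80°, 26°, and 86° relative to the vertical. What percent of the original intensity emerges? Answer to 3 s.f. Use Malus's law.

≈ 0.167%

By Malus's law, I₁ = 30.0 W · cos²(78°) = 1.297 W.
I₂ = I₁ · cos²(48°) = 1.297 · 0.4477 = 0.5806 W.
I₃ = I₂ · cos²(54°) = 0.5806 · 0.3455 = 0.2006 W.
I₄ = I₃ · cos²(60°) = 0.2006 · 0.25 = 0.05015 W.
That is 0.1672% of the incident intensity.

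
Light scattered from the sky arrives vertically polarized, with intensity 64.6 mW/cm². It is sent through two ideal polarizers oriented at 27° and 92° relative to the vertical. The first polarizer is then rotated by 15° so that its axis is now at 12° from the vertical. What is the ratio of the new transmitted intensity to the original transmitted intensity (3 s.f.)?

I_new/I_old ≈ 0.203

Before rotation:
I₁ = I₀ cos²(27° − 0°) = I₀ cos²(27°) = 0.7939 I₀.
I₂ = I₁ cos²(92° − 27°) = 0.7939 I₀ · cos²(65°) = 0.1418 I₀.
After rotation:
I₁ = I₀ cos²(12° − 0°) = I₀ cos²(12°) = 0.9568 I₀.
I₂ = I₁ cos²(92° − 12°) = 0.9568 I₀ · cos²(80°) = 0.02885 I₀.
Ratio = 0.02885 / 0.1418 = 0.2035.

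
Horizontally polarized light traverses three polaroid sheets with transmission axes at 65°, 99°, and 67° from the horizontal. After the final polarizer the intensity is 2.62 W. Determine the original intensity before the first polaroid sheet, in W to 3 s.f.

I₀ ≈ 29.7 W

I₁ = I₀ cos²(65° − 0°) = I₀ cos²(65°) = 0.1786 I₀.
I₂ = I₁ cos²(99° − 65°) = 0.1786 I₀ · cos²(34°) = 0.1228 I₀.
I₃ = I₂ cos²(67° − 99°) = 0.1228 I₀ · cos²(32°) = 0.08828 I₀.
So 2.62 W = 0.08828 I₀, giving I₀ = 2.62/0.08828 = 29.68 W.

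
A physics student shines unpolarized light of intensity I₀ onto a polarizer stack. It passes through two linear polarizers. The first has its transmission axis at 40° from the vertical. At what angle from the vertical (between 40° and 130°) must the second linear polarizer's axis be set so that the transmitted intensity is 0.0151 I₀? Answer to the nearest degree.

θ ≈ 120°

Unpolarized light through the first polarizer → I₁ = ½ I₀, now polarized at 40°.
Need I₂/I₀ = 0.0151, so cos²(θ − 40°) = 0.0151 / 0.5 = 0.0302.
θ − 40° = arccos(√0.0302) = 80.0°, giving θ ≈ 40 + 80.0 = 120.0°.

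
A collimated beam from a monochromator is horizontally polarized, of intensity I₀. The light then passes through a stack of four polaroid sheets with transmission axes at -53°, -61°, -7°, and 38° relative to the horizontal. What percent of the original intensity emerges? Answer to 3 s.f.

≈ 6.14%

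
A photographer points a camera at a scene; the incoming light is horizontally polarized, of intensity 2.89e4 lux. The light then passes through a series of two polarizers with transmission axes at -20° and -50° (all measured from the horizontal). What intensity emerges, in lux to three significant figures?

I ≈ 1.91e4 lux

I₁ = 2.89e4 lux · cos²(20°) = 2.552e+04 lux.
I₂ = I₁ · cos²(30°) = 2.552e+04 · 0.75 = 1.914e+04 lux.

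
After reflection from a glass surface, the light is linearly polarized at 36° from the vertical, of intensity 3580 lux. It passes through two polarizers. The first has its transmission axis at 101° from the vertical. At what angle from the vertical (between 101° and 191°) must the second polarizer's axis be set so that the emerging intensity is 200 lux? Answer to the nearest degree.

θ ≈ 157°

I₁ = I₀ cos²(101° − 36°) = I₀ cos²(65°) = 0.1786 I₀.
Target fraction: 200 / 3580 lux = 0.05587 of I₀.
Need I₂/I₀ = 0.05587, so cos²(θ − 101°) = 0.05587 / 0.1786 = 0.3128.
θ − 101° = arccos(√0.3128) = 56.0°, giving θ ≈ 101 + 56.0 = 157.0°.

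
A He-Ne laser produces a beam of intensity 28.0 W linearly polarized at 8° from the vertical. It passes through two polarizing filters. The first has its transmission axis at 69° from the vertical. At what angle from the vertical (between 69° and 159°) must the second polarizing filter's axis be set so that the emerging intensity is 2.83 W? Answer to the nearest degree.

By Malus's law, I₁ = I₀ cos²(69° − 8°) = I₀ cos²(61°) = 0.235 I₀.
Target fraction: 2.83 / 28.0 W = 0.1011 of I₀.
Need I₂/I₀ = 0.1011, so cos²(θ − 69°) = 0.1011 / 0.235 = 0.43.
θ − 69° = arccos(√0.43) = 49.0°, giving θ ≈ 69 + 49.0 = 118.0°.

θ ≈ 118°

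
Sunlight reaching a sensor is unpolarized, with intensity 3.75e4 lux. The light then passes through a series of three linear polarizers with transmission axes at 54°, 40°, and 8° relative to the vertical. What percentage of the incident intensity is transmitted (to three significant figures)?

≈ 33.9%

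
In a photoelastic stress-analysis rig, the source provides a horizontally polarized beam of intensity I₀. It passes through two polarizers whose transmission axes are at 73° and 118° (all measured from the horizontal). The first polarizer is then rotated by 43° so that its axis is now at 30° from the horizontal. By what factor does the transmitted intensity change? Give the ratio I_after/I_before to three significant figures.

Before rotation:
By Malus's law, I₁ = I₀ cos²(73° − 0°) = I₀ cos²(73°) = 0.08548 I₀.
I₂ = I₁ cos²(118° − 73°) = 0.08548 I₀ · cos²(45°) = 0.04274 I₀.
After rotation:
I₁ = I₀ cos²(30° − 0°) = I₀ cos²(30°) = 0.75 I₀.
I₂ = I₁ cos²(118° − 30°) = 0.75 I₀ · cos²(88°) = 0.0009135 I₀.
Ratio = 0.0009135 / 0.04274 = 0.02137.

I_new/I_old ≈ 0.0214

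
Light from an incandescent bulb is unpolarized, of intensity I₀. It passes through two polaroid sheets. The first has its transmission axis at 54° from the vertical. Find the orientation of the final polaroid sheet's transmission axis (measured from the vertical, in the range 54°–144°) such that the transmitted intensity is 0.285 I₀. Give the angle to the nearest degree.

Unpolarized light through the first polarizer → I₁ = ½ I₀, now polarized at 54°.
Need I₂/I₀ = 0.285, so cos²(θ − 54°) = 0.285 / 0.5 = 0.57.
θ − 54° = arccos(√0.57) = 41.0°, giving θ ≈ 54 + 41.0 = 95.0°.

θ ≈ 95°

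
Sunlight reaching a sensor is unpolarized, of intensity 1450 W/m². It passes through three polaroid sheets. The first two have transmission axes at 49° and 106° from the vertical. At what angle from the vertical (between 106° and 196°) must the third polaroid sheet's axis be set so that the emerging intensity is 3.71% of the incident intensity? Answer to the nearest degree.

Unpolarized light through the first polarizer → I₁ = ½ I₀, now polarized at 49°.
I₂ = I₁ cos²(106° − 49°) = 0.5 I₀ · cos²(57°) = 0.1483 I₀.
Need I₃/I₀ = 0.0371, so cos²(θ − 106°) = 0.0371 / 0.1483 = 0.2501.
θ − 106° = arccos(√0.2501) = 60.0°, giving θ ≈ 106 + 60.0 = 166.0°.

θ ≈ 166°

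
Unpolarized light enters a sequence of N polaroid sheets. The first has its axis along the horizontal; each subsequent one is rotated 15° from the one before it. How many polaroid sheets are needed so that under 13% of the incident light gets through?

First polarizer halves the unpolarized light: factor 1/2.
Each further stage multiplies by cos²(15°) = 0.933.
After N polarizers: T = 0.5·0.933^(N−1). Require T < 0.13 ⇒ N−1 > ln(0.13/0.5)/ln(0.933) = 19.43, so N−1 ≥ 20 and N = 21.
Check: N=21 gives T = 0.1249 < 0.13; N=20 gives T = 0.1339.

N = 21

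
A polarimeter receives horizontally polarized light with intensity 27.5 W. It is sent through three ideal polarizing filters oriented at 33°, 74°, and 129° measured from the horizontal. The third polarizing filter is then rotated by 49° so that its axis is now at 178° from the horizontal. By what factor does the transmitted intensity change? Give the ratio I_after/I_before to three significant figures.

I_new/I_old ≈ 0.178

Before rotation:
I₁ = I₀ cos²(33° − 0°) = I₀ cos²(33°) = 0.7034 I₀.
I₂ = I₁ cos²(74° − 33°) = 0.7034 I₀ · cos²(41°) = 0.4006 I₀.
I₃ = I₂ cos²(129° − 74°) = 0.4006 I₀ · cos²(55°) = 0.1318 I₀.
After rotation:
I₁ = I₀ cos²(33° − 0°) = I₀ cos²(33°) = 0.7034 I₀.
I₂ = I₁ cos²(74° − 33°) = 0.7034 I₀ · cos²(41°) = 0.4006 I₀.
Angle between axes 2 and 3: 76°. I₃ = 0.4006 I₀ · cos²(76°) = 0.02345 I₀.
Ratio = 0.02345 / 0.1318 = 0.1779.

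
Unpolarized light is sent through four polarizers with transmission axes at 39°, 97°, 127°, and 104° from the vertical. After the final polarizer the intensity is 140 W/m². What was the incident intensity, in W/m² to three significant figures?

Unpolarized light through the first polarizer → I₁ = ½ I₀, now polarized at 39°.
I₂ = I₁ cos²(97° − 39°) = 0.5 I₀ · cos²(58°) = 0.1404 I₀.
I₃ = I₂ cos²(127° − 97°) = 0.1404 I₀ · cos²(30°) = 0.1053 I₀.
I₄ = I₃ cos²(104° − 127°) = 0.1053 I₀ · cos²(23°) = 0.08923 I₀.
So 140 W/m² = 0.08923 I₀, giving I₀ = 140/0.08923 = 1569 W/m².

I₀ ≈ 1570 W/m²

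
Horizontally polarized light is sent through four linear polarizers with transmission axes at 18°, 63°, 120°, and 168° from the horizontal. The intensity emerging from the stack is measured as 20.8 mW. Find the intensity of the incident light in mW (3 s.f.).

I₀ ≈ 346 mW

I₁ = I₀ cos²(18° − 0°) = I₀ cos²(18°) = 0.9045 I₀.
I₂ = I₁ cos²(63° − 18°) = 0.9045 I₀ · cos²(45°) = 0.4523 I₀.
I₃ = I₂ cos²(120° − 63°) = 0.4523 I₀ · cos²(57°) = 0.1342 I₀.
I₄ = I₃ cos²(168° − 120°) = 0.1342 I₀ · cos²(48°) = 0.06007 I₀.
So 20.8 mW = 0.06007 I₀, giving I₀ = 20.8/0.06007 = 346.3 mW.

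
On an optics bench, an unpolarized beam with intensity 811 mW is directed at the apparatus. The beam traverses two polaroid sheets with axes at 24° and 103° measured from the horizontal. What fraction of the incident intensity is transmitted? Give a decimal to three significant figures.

I/I₀ ≈ 0.0182

Unpolarized light through the first polarizer → I₁ = 811 mW/2 = 405.5 mW, polarized at 24°.
I₂ = I₁ · cos²(79°) = 405.5 · 0.03641 = 14.76 mW.
Transmitted fraction = 0.0182.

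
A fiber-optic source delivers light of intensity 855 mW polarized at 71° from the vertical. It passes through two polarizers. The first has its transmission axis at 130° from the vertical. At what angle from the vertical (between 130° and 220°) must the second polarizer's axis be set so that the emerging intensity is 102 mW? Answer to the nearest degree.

θ ≈ 178°

By Malus's law, I₁ = I₀ cos²(130° − 71°) = I₀ cos²(59°) = 0.2653 I₀.
Target fraction: 102 / 855 mW = 0.1193 of I₀.
Need I₂/I₀ = 0.1193, so cos²(θ − 130°) = 0.1193 / 0.2653 = 0.4497.
θ − 130° = arccos(√0.4497) = 47.9°, giving θ ≈ 130 + 47.9 = 177.9°.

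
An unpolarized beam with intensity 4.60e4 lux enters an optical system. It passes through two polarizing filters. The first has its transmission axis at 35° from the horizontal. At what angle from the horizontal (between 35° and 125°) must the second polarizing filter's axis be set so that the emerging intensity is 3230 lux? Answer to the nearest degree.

Unpolarized light through the first polarizer → I₁ = ½ I₀, now polarized at 35°.
Target fraction: 3230 / 4.60e4 lux = 0.07022 of I₀.
Need I₂/I₀ = 0.07022, so cos²(θ − 35°) = 0.07022 / 0.5 = 0.1404.
θ − 35° = arccos(√0.1404) = 68.0°, giving θ ≈ 35 + 68.0 = 103.0°.

θ ≈ 103°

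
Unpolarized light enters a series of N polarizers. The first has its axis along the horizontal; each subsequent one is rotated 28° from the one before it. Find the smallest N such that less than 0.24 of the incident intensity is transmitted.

N = 4

First polarizer halves the unpolarized light: factor 1/2.
Each further stage multiplies by cos²(28°) = 0.7796.
After N polarizers: T = 0.5·0.7796^(N−1). Require T < 0.24 ⇒ N−1 > ln(0.24/0.5)/ln(0.7796) = 2.95, so N−1 ≥ 3 and N = 4.
Check: N=4 gives T = 0.2369 < 0.24; N=3 gives T = 0.3039.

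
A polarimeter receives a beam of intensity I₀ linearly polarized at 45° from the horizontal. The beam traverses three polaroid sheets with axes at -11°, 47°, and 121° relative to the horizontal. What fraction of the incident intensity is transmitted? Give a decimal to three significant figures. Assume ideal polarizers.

≈ 0.00667 I₀

I₁ = I₀ cos²(-11° − 45°) = I₀ cos²(56°) = 0.3127 I₀.
I₂ = I₁ cos²(47° + 11°) = 0.3127 I₀ · cos²(58°) = 0.08781 I₀.
I₃ = I₂ cos²(121° − 47°) = 0.08781 I₀ · cos²(74°) = 0.006671 I₀.
Transmitted fraction = 0.006671.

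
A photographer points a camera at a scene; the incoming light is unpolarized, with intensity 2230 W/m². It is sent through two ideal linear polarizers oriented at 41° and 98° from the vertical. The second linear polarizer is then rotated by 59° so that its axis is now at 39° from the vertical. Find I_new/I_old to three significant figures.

Before rotation:
Unpolarized light through the first polarizer → I₁ = ½ I₀, now polarized at 41°.
I₂ = I₁ cos²(98° − 41°) = 0.5 I₀ · cos²(57°) = 0.1483 I₀.
After rotation:
Unpolarized light through the first polarizer → I₁ = ½ I₀, now polarized at 41°.
I₂ = I₁ cos²(39° − 41°) = 0.5 I₀ · cos²(2°) = 0.4994 I₀.
Ratio = 0.4994 / 0.1483 = 3.367.

I_new/I_old ≈ 3.37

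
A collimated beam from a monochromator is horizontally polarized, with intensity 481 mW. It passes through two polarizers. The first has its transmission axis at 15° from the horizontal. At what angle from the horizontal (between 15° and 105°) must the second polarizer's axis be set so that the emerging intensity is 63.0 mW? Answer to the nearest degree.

θ ≈ 83°

By Malus's law, I₁ = I₀ cos²(15° − 0°) = I₀ cos²(15°) = 0.933 I₀.
Target fraction: 63.0 / 481 mW = 0.131 of I₀.
Need I₂/I₀ = 0.131, so cos²(θ − 15°) = 0.131 / 0.933 = 0.1404.
θ − 15° = arccos(√0.1404) = 68.0°, giving θ ≈ 15 + 68.0 = 83.0°.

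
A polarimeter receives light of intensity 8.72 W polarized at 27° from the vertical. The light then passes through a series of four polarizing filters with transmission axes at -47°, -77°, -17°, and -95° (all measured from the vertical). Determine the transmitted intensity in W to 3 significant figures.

I ≈ 0.00537 W

By Malus's law, I₁ = 8.72 W · cos²(74°) = 0.6625 W.
I₂ = I₁ · cos²(30°) = 0.6625 · 0.75 = 0.4969 W.
I₃ = I₂ · cos²(60°) = 0.4969 · 0.25 = 0.1242 W.
I₄ = I₃ · cos²(78°) = 0.1242 · 0.04323 = 0.00537 W.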